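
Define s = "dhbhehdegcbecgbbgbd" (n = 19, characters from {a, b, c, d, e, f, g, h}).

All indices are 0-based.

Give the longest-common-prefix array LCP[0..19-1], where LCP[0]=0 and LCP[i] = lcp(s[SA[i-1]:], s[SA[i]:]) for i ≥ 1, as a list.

[0, 1, 1, 1, 1, 0, 1, 0, 1, 1, 0, 1, 1, 0, 2, 1, 0, 1, 1]

rank | idx | suffix
   0 |  14 | bbgbd
   1 |  17 | bd
   2 |  10 | becgbbgbd
   3 |  15 | bgbd
   4 |   2 | bhehdegcbecgbbgbd
   5 |   9 | cbecgbbgbd
   6 |  12 | cgbbgbd
   7 |  18 | d
   8 |   6 | degcbecgbbgbd
   9 |   0 | dhbhehdegcbecgbbgbd
  10 |  11 | ecgbbgbd
  11 |   7 | egcbecgbbgbd
  12 |   4 | ehdegcbecgbbgbd
  13 |  13 | gbbgbd
  14 |  16 | gbd
  15 |   8 | gcbecgbbgbd
  16 |   1 | hbhehdegcbecgbbgbd
  17 |   5 | hdegcbecgbbgbd
  18 |   3 | hehdegcbecgbbgbd

SA = [14, 17, 10, 15, 2, 9, 12, 18, 6, 0, 11, 7, 4, 13, 16, 8, 1, 5, 3]
i: (SA[i-1],SA[i]) lcp shared
  1: (14,17) 1 'b'
  2: (17,10) 1 'b'
  3: (10,15) 1 'b'
  4: (15,2) 1 'b'
  5: (2,9) 0 ''
  6: (9,12) 1 'c'
  7: (12,18) 0 ''
  8: (18,6) 1 'd'
  9: (6,0) 1 'd'
  10: (0,11) 0 ''
  11: (11,7) 1 'e'
  12: (7,4) 1 'e'
  13: (4,13) 0 ''
  14: (13,16) 2 'gb'
  15: (16,8) 1 'g'
  16: (8,1) 0 ''
  17: (1,5) 1 'h'
  18: (5,3) 1 'h'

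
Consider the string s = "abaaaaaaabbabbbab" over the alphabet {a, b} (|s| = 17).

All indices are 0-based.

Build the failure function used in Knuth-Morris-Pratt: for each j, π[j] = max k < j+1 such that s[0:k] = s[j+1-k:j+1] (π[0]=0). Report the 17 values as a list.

[0, 0, 1, 1, 1, 1, 1, 1, 1, 2, 0, 1, 2, 0, 0, 1, 2]

π[0] = 0
j=1 s[j]='b': π[1]=0 (border '')
j=2 s[j]='a': π[2]=1 (border 'a')
j=3 s[j]='a': k: 1→0; π[3]=1 (border 'a')
j=4 s[j]='a': k: 1→0; π[4]=1 (border 'a')
j=5 s[j]='a': k: 1→0; π[5]=1 (border 'a')
j=6 s[j]='a': k: 1→0; π[6]=1 (border 'a')
j=7 s[j]='a': k: 1→0; π[7]=1 (border 'a')
j=8 s[j]='a': k: 1→0; π[8]=1 (border 'a')
j=9 s[j]='b': π[9]=2 (border 'ab')
j=10 s[j]='b': k: 2→0; π[10]=0 (border '')
j=11 s[j]='a': π[11]=1 (border 'a')
j=12 s[j]='b': π[12]=2 (border 'ab')
j=13 s[j]='b': k: 2→0; π[13]=0 (border '')
j=14 s[j]='b': π[14]=0 (border '')
j=15 s[j]='a': π[15]=1 (border 'a')
j=16 s[j]='b': π[16]=2 (border 'ab')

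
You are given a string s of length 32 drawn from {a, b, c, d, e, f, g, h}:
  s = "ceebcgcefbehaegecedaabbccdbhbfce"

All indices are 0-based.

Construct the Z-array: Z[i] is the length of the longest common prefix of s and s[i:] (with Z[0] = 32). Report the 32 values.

[32, 0, 0, 0, 1, 0, 2, 0, 0, 0, 0, 0, 0, 0, 0, 0, 2, 0, 0, 0, 0, 0, 0, 1, 1, 0, 0, 0, 0, 0, 2, 0]

Z[0]=32
i=1: outside box; Z[1]=0
i=2: outside box; Z[2]=0
i=3: outside box; Z[3]=0
i=4: outside box; Z[4]=1 scan→box=[4,5)
i=5: outside box; Z[5]=0
i=6: outside box; Z[6]=2 scan→box=[6,8)
i=7: min(r-i=1, Z[1]=0)=0; Z[7]=0
i=8: outside box; Z[8]=0
i=9: outside box; Z[9]=0
i=10: outside box; Z[10]=0
i=11: outside box; Z[11]=0
i=12: outside box; Z[12]=0
i=13: outside box; Z[13]=0
i=14: outside box; Z[14]=0
i=15: outside box; Z[15]=0
i=16: outside box; Z[16]=2 scan→box=[16,18)
i=17: min(r-i=1, Z[1]=0)=0; Z[17]=0
i=18: outside box; Z[18]=0
i=19: outside box; Z[19]=0
i=20: outside box; Z[20]=0
i=21: outside box; Z[21]=0
i=22: outside box; Z[22]=0
i=23: outside box; Z[23]=1 scan→box=[23,24)
i=24: outside box; Z[24]=1 scan→box=[24,25)
i=25: outside box; Z[25]=0
i=26: outside box; Z[26]=0
i=27: outside box; Z[27]=0
i=28: outside box; Z[28]=0
i=29: outside box; Z[29]=0
i=30: outside box; Z[30]=2 scan→box=[30,32)
i=31: min(r-i=1, Z[1]=0)=0; Z[31]=0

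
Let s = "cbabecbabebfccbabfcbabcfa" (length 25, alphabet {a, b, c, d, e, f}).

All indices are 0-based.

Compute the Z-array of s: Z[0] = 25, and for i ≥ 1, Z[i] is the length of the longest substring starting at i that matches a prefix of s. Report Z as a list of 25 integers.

[25, 0, 0, 0, 0, 5, 0, 0, 0, 0, 0, 0, 1, 4, 0, 0, 0, 0, 4, 0, 0, 0, 1, 0, 0]

Z[0]=25
i=1: i≥r, start 0; Z[1]=0
i=2: i≥r, start 0; Z[2]=0
i=3: i≥r, start 0; Z[3]=0
i=4: i≥r, start 0; Z[4]=0
i=5: i≥r, start 0; Z[5]=5 scan→box=[5,10)
i=6: min(r-i=4, Z[1]=0)=0; Z[6]=0
i=7: min(r-i=3, Z[2]=0)=0; Z[7]=0
i=8: min(r-i=2, Z[3]=0)=0; Z[8]=0
i=9: min(r-i=1, Z[4]=0)=0; Z[9]=0
i=10: i≥r, start 0; Z[10]=0
i=11: i≥r, start 0; Z[11]=0
i=12: i≥r, start 0; Z[12]=1 scan→box=[12,13)
i=13: i≥r, start 0; Z[13]=4 scan→box=[13,17)
i=14: min(r-i=3, Z[1]=0)=0; Z[14]=0
i=15: min(r-i=2, Z[2]=0)=0; Z[15]=0
i=16: min(r-i=1, Z[3]=0)=0; Z[16]=0
i=17: i≥r, start 0; Z[17]=0
i=18: i≥r, start 0; Z[18]=4 scan→box=[18,22)
i=19: min(r-i=3, Z[1]=0)=0; Z[19]=0
i=20: min(r-i=2, Z[2]=0)=0; Z[20]=0
i=21: min(r-i=1, Z[3]=0)=0; Z[21]=0
i=22: i≥r, start 0; Z[22]=1 scan→box=[22,23)
i=23: i≥r, start 0; Z[23]=0
i=24: i≥r, start 0; Z[24]=0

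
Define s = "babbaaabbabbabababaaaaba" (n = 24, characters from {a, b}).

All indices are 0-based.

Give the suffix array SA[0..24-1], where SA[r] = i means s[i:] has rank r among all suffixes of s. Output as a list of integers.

[23, 18, 19, 4, 20, 5, 21, 16, 14, 12, 1, 9, 6, 22, 17, 3, 15, 13, 11, 0, 8, 2, 10, 7]

sorted suffixes:
  #0 SA[0]=23  'a'
  #1 SA[1]=18  'aaaaba'
  #2 SA[2]=19  'aaaba'
  #3 SA[3]=4  'aaabbabbabababaaaaba'
  #4 SA[4]=20  'aaba'
  #5 SA[5]=5  'aabbabbabababaaaaba'
  #6 SA[6]=21  'aba'
  #7 SA[7]=16  'abaaaaba'
  #8 SA[8]=14  'ababaaaaba'
  #9 SA[9]=12  'abababaaaaba'
  #10 SA[10]=1  'abbaaabbabbabababaaaaba'
  #11 SA[11]=9  'abbabababaaaaba'
  #12 SA[12]=6  'abbabbabababaaaaba'
  #13 SA[13]=22  'ba'
  #14 SA[14]=17  'baaaaba'
  #15 SA[15]=3  'baaabbabbabababaaaaba'
  #16 SA[16]=15  'babaaaaba'
  #17 SA[17]=13  'bababaaaaba'
  #18 SA[18]=11  'babababaaaaba'
  #19 SA[19]=0  'babbaaabbabbabababaaaaba'
  #20 SA[20]=8  'babbabababaaaaba'
  #21 SA[21]=2  'bbaaabbabbabababaaaaba'
  #22 SA[22]=10  'bbabababaaaaba'
  #23 SA[23]=7  'bbabbabababaaaaba'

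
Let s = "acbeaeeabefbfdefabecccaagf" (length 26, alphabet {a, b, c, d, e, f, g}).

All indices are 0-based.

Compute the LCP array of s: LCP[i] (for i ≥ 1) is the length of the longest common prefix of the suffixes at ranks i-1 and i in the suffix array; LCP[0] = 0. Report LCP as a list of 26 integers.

sorted suffixes:
  #0 SA[0]=22  'aagf'
  #1 SA[1]=16  'abecccaagf'
  #2 SA[2]=7  'abefbfdefabecccaagf'
  #3 SA[3]=0  'acbeaeeabefbfdefabecccaagf'
  #4 SA[4]=4  'aeeabefbfdefabecccaagf'
  #5 SA[5]=23  'agf'
  #6 SA[6]=2  'beaeeabefbfdefabecccaagf'
  #7 SA[7]=17  'becccaagf'
  #8 SA[8]=8  'befbfdefabecccaagf'
  #9 SA[9]=11  'bfdefabecccaagf'
  #10 SA[10]=21  'caagf'
  #11 SA[11]=1  'cbeaeeabefbfdefabecccaagf'
  #12 SA[12]=20  'ccaagf'
  #13 SA[13]=19  'cccaagf'
  #14 SA[14]=13  'defabecccaagf'
  #15 SA[15]=6  'eabefbfdefabecccaagf'
  #16 SA[16]=3  'eaeeabefbfdefabecccaagf'
  #17 SA[17]=18  'ecccaagf'
  #18 SA[18]=5  'eeabefbfdefabecccaagf'
  #19 SA[19]=14  'efabecccaagf'
  #20 SA[20]=9  'efbfdefabecccaagf'
  #21 SA[21]=25  'f'
  #22 SA[22]=15  'fabecccaagf'
  #23 SA[23]=10  'fbfdefabecccaagf'
  #24 SA[24]=12  'fdefabecccaagf'
  #25 SA[25]=24  'gf'

SA = [22, 16, 7, 0, 4, 23, 2, 17, 8, 11, 21, 1, 20, 19, 13, 6, 3, 18, 5, 14, 9, 25, 15, 10, 12, 24]
[i] adj suffixes → lcp
  [1] 22/16 → 1 ('a')
  [2] 16/7 → 3 ('abe')
  [3] 7/0 → 1 ('a')
  [4] 0/4 → 1 ('a')
  [5] 4/23 → 1 ('a')
  [6] 23/2 → 0 ('')
  [7] 2/17 → 2 ('be')
  [8] 17/8 → 2 ('be')
  [9] 8/11 → 1 ('b')
  [10] 11/21 → 0 ('')
  [11] 21/1 → 1 ('c')
  [12] 1/20 → 1 ('c')
  [13] 20/19 → 2 ('cc')
  [14] 19/13 → 0 ('')
  [15] 13/6 → 0 ('')
  [16] 6/3 → 2 ('ea')
  [17] 3/18 → 1 ('e')
  [18] 18/5 → 1 ('e')
  [19] 5/14 → 1 ('e')
  [20] 14/9 → 2 ('ef')
  [21] 9/25 → 0 ('')
  [22] 25/15 → 1 ('f')
  [23] 15/10 → 1 ('f')
  [24] 10/12 → 1 ('f')
  [25] 12/24 → 0 ('')

[0, 1, 3, 1, 1, 1, 0, 2, 2, 1, 0, 1, 1, 2, 0, 0, 2, 1, 1, 1, 2, 0, 1, 1, 1, 0]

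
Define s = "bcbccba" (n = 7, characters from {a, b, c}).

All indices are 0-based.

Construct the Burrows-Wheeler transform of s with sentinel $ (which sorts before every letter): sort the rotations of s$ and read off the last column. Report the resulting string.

rank  rotation  last
    0  $bcbccba  a
    1  a$bcbccb  b
    2  ba$bcbcc  c
    3  bcbccba$  $
    4  bccba$bc  c
    5  cba$bcbc  c
    6  cbccba$b  b
    7  ccba$bcb  b

abc$ccbb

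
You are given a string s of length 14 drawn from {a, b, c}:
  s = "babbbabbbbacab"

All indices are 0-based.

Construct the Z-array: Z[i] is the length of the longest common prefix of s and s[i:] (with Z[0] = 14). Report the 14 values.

[14, 0, 1, 1, 5, 0, 1, 1, 1, 2, 0, 0, 0, 1]

Z[0]=14
i=1: i≥r, start 0; Z[1]=0
i=2: i≥r, start 0; Z[2]=1 extend→box=[2,3)
i=3: i≥r, start 0; Z[3]=1 extend→box=[3,4)
i=4: i≥r, start 0; Z[4]=5 extend→box=[4,9)
i=5: min(r-i=4, Z[1]=0)=0; Z[5]=0
i=6: min(r-i=3, Z[2]=1)=1; Z[6]=1
i=7: min(r-i=2, Z[3]=1)=1; Z[7]=1
i=8: min(r-i=1, Z[4]=5)=1; Z[8]=1
i=9: i≥r, start 0; Z[9]=2 extend→box=[9,11)
i=10: min(r-i=1, Z[1]=0)=0; Z[10]=0
i=11: i≥r, start 0; Z[11]=0
i=12: i≥r, start 0; Z[12]=0
i=13: i≥r, start 0; Z[13]=1 extend→box=[13,14)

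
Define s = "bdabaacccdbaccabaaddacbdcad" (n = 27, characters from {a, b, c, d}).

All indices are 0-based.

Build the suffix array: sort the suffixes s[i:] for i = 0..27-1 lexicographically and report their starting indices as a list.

sorted suffixes:
  #0 SA[0]=4  'aacccdbaccabaaddacbdcad'
  #1 SA[1]=16  'aaddacbdcad'
  #2 SA[2]=2  'abaacccdbaccabaaddacbdcad'
  #3 SA[3]=14  'abaaddacbdcad'
  #4 SA[4]=20  'acbdcad'
  #5 SA[5]=11  'accabaaddacbdcad'
  #6 SA[6]=5  'acccdbaccabaaddacbdcad'
  #7 SA[7]=25  'ad'
  #8 SA[8]=17  'addacbdcad'
  #9 SA[9]=3  'baacccdbaccabaaddacbdcad'
  #10 SA[10]=15  'baaddacbdcad'
  #11 SA[11]=10  'baccabaaddacbdcad'
  #12 SA[12]=0  'bdabaacccdbaccabaaddacbdcad'
  #13 SA[13]=22  'bdcad'
  #14 SA[14]=13  'cabaaddacbdcad'
  #15 SA[15]=24  'cad'
  #16 SA[16]=21  'cbdcad'
  #17 SA[17]=12  'ccabaaddacbdcad'
  #18 SA[18]=6  'cccdbaccabaaddacbdcad'
  #19 SA[19]=7  'ccdbaccabaaddacbdcad'
  #20 SA[20]=8  'cdbaccabaaddacbdcad'
  #21 SA[21]=26  'd'
  #22 SA[22]=1  'dabaacccdbaccabaaddacbdcad'
  #23 SA[23]=19  'dacbdcad'
  #24 SA[24]=9  'dbaccabaaddacbdcad'
  #25 SA[25]=23  'dcad'
  #26 SA[26]=18  'ddacbdcad'

[4, 16, 2, 14, 20, 11, 5, 25, 17, 3, 15, 10, 0, 22, 13, 24, 21, 12, 6, 7, 8, 26, 1, 19, 9, 23, 18]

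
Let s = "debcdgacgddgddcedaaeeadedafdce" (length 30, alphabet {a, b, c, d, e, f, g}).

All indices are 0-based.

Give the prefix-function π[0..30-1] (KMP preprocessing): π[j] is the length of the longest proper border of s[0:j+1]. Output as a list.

[0, 0, 0, 0, 1, 0, 0, 0, 0, 1, 1, 0, 1, 1, 0, 0, 1, 0, 0, 0, 0, 0, 1, 2, 1, 0, 0, 1, 0, 0]

π[0] = 0
j=1 s[j]='e': π[1]=0 (border '')
j=2 s[j]='b': π[2]=0 (border '')
j=3 s[j]='c': π[3]=0 (border '')
j=4 s[j]='d': π[4]=1 (border 'd')
j=5 s[j]='g': k: 1→0; π[5]=0 (border '')
j=6 s[j]='a': π[6]=0 (border '')
j=7 s[j]='c': π[7]=0 (border '')
j=8 s[j]='g': π[8]=0 (border '')
j=9 s[j]='d': π[9]=1 (border 'd')
j=10 s[j]='d': k: 1→0; π[10]=1 (border 'd')
j=11 s[j]='g': k: 1→0; π[11]=0 (border '')
j=12 s[j]='d': π[12]=1 (border 'd')
j=13 s[j]='d': k: 1→0; π[13]=1 (border 'd')
j=14 s[j]='c': k: 1→0; π[14]=0 (border '')
j=15 s[j]='e': π[15]=0 (border '')
j=16 s[j]='d': π[16]=1 (border 'd')
j=17 s[j]='a': k: 1→0; π[17]=0 (border '')
j=18 s[j]='a': π[18]=0 (border '')
j=19 s[j]='e': π[19]=0 (border '')
j=20 s[j]='e': π[20]=0 (border '')
j=21 s[j]='a': π[21]=0 (border '')
j=22 s[j]='d': π[22]=1 (border 'd')
j=23 s[j]='e': π[23]=2 (border 'de')
j=24 s[j]='d': k: 2→0; π[24]=1 (border 'd')
j=25 s[j]='a': k: 1→0; π[25]=0 (border '')
j=26 s[j]='f': π[26]=0 (border '')
j=27 s[j]='d': π[27]=1 (border 'd')
j=28 s[j]='c': k: 1→0; π[28]=0 (border '')
j=29 s[j]='e': π[29]=0 (border '')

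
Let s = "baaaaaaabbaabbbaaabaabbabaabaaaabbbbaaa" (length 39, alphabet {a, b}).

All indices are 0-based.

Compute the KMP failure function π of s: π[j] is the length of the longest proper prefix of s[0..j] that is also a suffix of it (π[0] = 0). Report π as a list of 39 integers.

π[0] = 0
j=1 s[j]='a': π[1]=0 (border '')
j=2 s[j]='a': π[2]=0 (border '')
j=3 s[j]='a': π[3]=0 (border '')
j=4 s[j]='a': π[4]=0 (border '')
j=5 s[j]='a': π[5]=0 (border '')
j=6 s[j]='a': π[6]=0 (border '')
j=7 s[j]='a': π[7]=0 (border '')
j=8 s[j]='b': π[8]=1 (border 'b')
j=9 s[j]='b': k: 1→0; π[9]=1 (border 'b')
j=10 s[j]='a': π[10]=2 (border 'ba')
j=11 s[j]='a': π[11]=3 (border 'baa')
j=12 s[j]='b': k: 3→0; π[12]=1 (border 'b')
j=13 s[j]='b': k: 1→0; π[13]=1 (border 'b')
j=14 s[j]='b': k: 1→0; π[14]=1 (border 'b')
j=15 s[j]='a': π[15]=2 (border 'ba')
j=16 s[j]='a': π[16]=3 (border 'baa')
j=17 s[j]='a': π[17]=4 (border 'baaa')
j=18 s[j]='b': k: 4→0; π[18]=1 (border 'b')
j=19 s[j]='a': π[19]=2 (border 'ba')
j=20 s[j]='a': π[20]=3 (border 'baa')
j=21 s[j]='b': k: 3→0; π[21]=1 (border 'b')
j=22 s[j]='b': k: 1→0; π[22]=1 (border 'b')
j=23 s[j]='a': π[23]=2 (border 'ba')
j=24 s[j]='b': k: 2→0; π[24]=1 (border 'b')
j=25 s[j]='a': π[25]=2 (border 'ba')
j=26 s[j]='a': π[26]=3 (border 'baa')
j=27 s[j]='b': k: 3→0; π[27]=1 (border 'b')
j=28 s[j]='a': π[28]=2 (border 'ba')
j=29 s[j]='a': π[29]=3 (border 'baa')
j=30 s[j]='a': π[30]=4 (border 'baaa')
j=31 s[j]='a': π[31]=5 (border 'baaaa')
j=32 s[j]='b': k: 5→0; π[32]=1 (border 'b')
j=33 s[j]='b': k: 1→0; π[33]=1 (border 'b')
j=34 s[j]='b': k: 1→0; π[34]=1 (border 'b')
j=35 s[j]='b': k: 1→0; π[35]=1 (border 'b')
j=36 s[j]='a': π[36]=2 (border 'ba')
j=37 s[j]='a': π[37]=3 (border 'baa')
j=38 s[j]='a': π[38]=4 (border 'baaa')

[0, 0, 0, 0, 0, 0, 0, 0, 1, 1, 2, 3, 1, 1, 1, 2, 3, 4, 1, 2, 3, 1, 1, 2, 1, 2, 3, 1, 2, 3, 4, 5, 1, 1, 1, 1, 2, 3, 4]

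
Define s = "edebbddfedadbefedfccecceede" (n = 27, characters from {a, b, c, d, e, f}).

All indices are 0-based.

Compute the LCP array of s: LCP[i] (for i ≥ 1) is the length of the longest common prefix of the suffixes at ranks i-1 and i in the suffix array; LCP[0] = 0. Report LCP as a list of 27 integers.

rank | idx | suffix
   0 |  10 | adbefedfccecceede
   1 |   3 | bbddfedadbefedfccecceede
   2 |   4 | bddfedadbefedfccecceede
   3 |  12 | befedfccecceede
   4 |  18 | ccecceede
   5 |  21 | cceede
   6 |  19 | cecceede
   7 |  22 | ceede
   8 |   9 | dadbefedfccecceede
   9 |  11 | dbefedfccecceede
  10 |   5 | ddfedadbefedfccecceede
  11 |  25 | de
  12 |   1 | debbddfedadbefedfccecceede
  13 |  16 | dfccecceede
  14 |   6 | dfedadbefedfccecceede
  15 |  26 | e
  16 |   2 | ebbddfedadbefedfccecceede
  17 |  20 | ecceede
  18 |   8 | edadbefedfccecceede
  19 |  24 | ede
  20 |   0 | edebbddfedadbefedfccecceede
  21 |  15 | edfccecceede
  22 |  23 | eede
  23 |  13 | efedfccecceede
  24 |  17 | fccecceede
  25 |   7 | fedadbefedfccecceede
  26 |  14 | fedfccecceede

SA = [10, 3, 4, 12, 18, 21, 19, 22, 9, 11, 5, 25, 1, 16, 6, 26, 2, 20, 8, 24, 0, 15, 23, 13, 17, 7, 14]
rank  pair      lcp
   1  s[10:],s[3:]  0  ''
   2  s[3:],s[4:]  1  'b'
   3  s[4:],s[12:]  1  'b'
   4  s[12:],s[18:]  0  ''
   5  s[18:],s[21:]  3  'cce'
   6  s[21:],s[19:]  1  'c'
   7  s[19:],s[22:]  2  'ce'
   8  s[22:],s[9:]  0  ''
   9  s[9:],s[11:]  1  'd'
  10  s[11:],s[5:]  1  'd'
  11  s[5:],s[25:]  1  'd'
  12  s[25:],s[1:]  2  'de'
  13  s[1:],s[16:]  1  'd'
  14  s[16:],s[6:]  2  'df'
  15  s[6:],s[26:]  0  ''
  16  s[26:],s[2:]  1  'e'
  17  s[2:],s[20:]  1  'e'
  18  s[20:],s[8:]  1  'e'
  19  s[8:],s[24:]  2  'ed'
  20  s[24:],s[0:]  3  'ede'
  21  s[0:],s[15:]  2  'ed'
  22  s[15:],s[23:]  1  'e'
  23  s[23:],s[13:]  1  'e'
  24  s[13:],s[17:]  0  ''
  25  s[17:],s[7:]  1  'f'
  26  s[7:],s[14:]  3  'fed'

[0, 0, 1, 1, 0, 3, 1, 2, 0, 1, 1, 1, 2, 1, 2, 0, 1, 1, 1, 2, 3, 2, 1, 1, 0, 1, 3]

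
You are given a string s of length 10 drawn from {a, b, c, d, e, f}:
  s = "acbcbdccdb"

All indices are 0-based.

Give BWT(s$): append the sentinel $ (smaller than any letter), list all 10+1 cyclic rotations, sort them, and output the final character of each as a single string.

rank  rotation     last
    0  $acbcbdccdb  b
    1  acbcbdccdb$  $
    2  b$acbcbdccd  d
    3  bcbdccdb$ac  c
    4  bdccdb$acbc  c
    5  cbcbdccdb$a  a
    6  cbdccdb$acb  b
    7  ccdb$acbcbd  d
    8  cdb$acbcbdc  c
    9  db$acbcbdcc  c
   10  dccdb$acbcb  b

b$dccabdccb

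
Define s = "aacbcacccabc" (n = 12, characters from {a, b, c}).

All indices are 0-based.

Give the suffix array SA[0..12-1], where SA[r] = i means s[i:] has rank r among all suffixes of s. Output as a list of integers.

rank | idx | suffix
   0 |   0 | aacbcacccabc
   1 |   9 | abc
   2 |   1 | acbcacccabc
   3 |   5 | acccabc
   4 |  10 | bc
   5 |   3 | bcacccabc
   6 |  11 | c
   7 |   8 | cabc
   8 |   4 | cacccabc
   9 |   2 | cbcacccabc
  10 |   7 | ccabc
  11 |   6 | cccabc

[0, 9, 1, 5, 10, 3, 11, 8, 4, 2, 7, 6]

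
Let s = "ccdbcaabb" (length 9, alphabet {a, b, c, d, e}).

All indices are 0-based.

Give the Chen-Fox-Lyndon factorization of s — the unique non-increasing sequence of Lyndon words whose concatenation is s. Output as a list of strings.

emit factor 1: 'ccd' (i=0, period=3)
emit factor 2: 'bc' (i=3, period=2)
emit factor 3: 'aabb' (i=5, period=4)

["ccd", "bc", "aabb"]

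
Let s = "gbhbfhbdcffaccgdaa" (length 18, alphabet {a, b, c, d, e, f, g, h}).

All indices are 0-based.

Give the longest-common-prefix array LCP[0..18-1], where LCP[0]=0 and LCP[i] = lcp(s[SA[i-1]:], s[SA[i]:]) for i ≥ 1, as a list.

[0, 1, 1, 0, 1, 1, 0, 1, 1, 0, 1, 0, 1, 1, 0, 1, 0, 2]

rank | idx | suffix
   0 |  17 | a
   1 |  16 | aa
   2 |  11 | accgdaa
   3 |   6 | bdcffaccgdaa
   4 |   3 | bfhbdcffaccgdaa
   5 |   1 | bhbfhbdcffaccgdaa
   6 |  12 | ccgdaa
   7 |   8 | cffaccgdaa
   8 |  13 | cgdaa
   9 |  15 | daa
  10 |   7 | dcffaccgdaa
  11 |  10 | faccgdaa
  12 |   9 | ffaccgdaa
  13 |   4 | fhbdcffaccgdaa
  14 |   0 | gbhbfhbdcffaccgdaa
  15 |  14 | gdaa
  16 |   5 | hbdcffaccgdaa
  17 |   2 | hbfhbdcffaccgdaa

SA = [17, 16, 11, 6, 3, 1, 12, 8, 13, 15, 7, 10, 9, 4, 0, 14, 5, 2]
i: (SA[i-1],SA[i]) lcp shared
  1: (17,16) 1 'a'
  2: (16,11) 1 'a'
  3: (11,6) 0 ''
  4: (6,3) 1 'b'
  5: (3,1) 1 'b'
  6: (1,12) 0 ''
  7: (12,8) 1 'c'
  8: (8,13) 1 'c'
  9: (13,15) 0 ''
  10: (15,7) 1 'd'
  11: (7,10) 0 ''
  12: (10,9) 1 'f'
  13: (9,4) 1 'f'
  14: (4,0) 0 ''
  15: (0,14) 1 'g'
  16: (14,5) 0 ''
  17: (5,2) 2 'hb'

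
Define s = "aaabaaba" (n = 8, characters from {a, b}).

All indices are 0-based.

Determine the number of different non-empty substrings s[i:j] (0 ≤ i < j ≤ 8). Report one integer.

sorted suffixes:
  #0 SA[0]=7  'a'
  #1 SA[1]=0  'aaabaaba'
  #2 SA[2]=4  'aaba'
  #3 SA[3]=1  'aabaaba'
  #4 SA[4]=5  'aba'
  #5 SA[5]=2  'abaaba'
  #6 SA[6]=6  'ba'
  #7 SA[7]=3  'baaba'

SA = [7, 0, 4, 1, 5, 2, 6, 3]
i: (SA[i-1],SA[i]) lcp shared
  1: (7,0) 1 'a'
  2: (0,4) 2 'aa'
  3: (4,1) 4 'aaba'
  4: (1,5) 1 'a'
  5: (5,2) 3 'aba'
  6: (2,6) 0 ''
  7: (6,3) 2 'ba'

n(n+1)/2 = 8·9/2 = 36
Σ LCP = 0 + 1 + 2 + 4 + 1 + 3 + 0 + 2 = 13
distinct = 36 − 13 = 23

23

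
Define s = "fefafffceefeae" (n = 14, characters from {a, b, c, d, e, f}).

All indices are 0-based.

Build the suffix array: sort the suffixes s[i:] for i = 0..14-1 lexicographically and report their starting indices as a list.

sorted suffixes:
  #0 SA[0]=12  'ae'
  #1 SA[1]=3  'afffceefeae'
  #2 SA[2]=7  'ceefeae'
  #3 SA[3]=13  'e'
  #4 SA[4]=11  'eae'
  #5 SA[5]=8  'eefeae'
  #6 SA[6]=1  'efafffceefeae'
  #7 SA[7]=9  'efeae'
  #8 SA[8]=2  'fafffceefeae'
  #9 SA[9]=6  'fceefeae'
  #10 SA[10]=10  'feae'
  #11 SA[11]=0  'fefafffceefeae'
  #12 SA[12]=5  'ffceefeae'
  #13 SA[13]=4  'fffceefeae'

[12, 3, 7, 13, 11, 8, 1, 9, 2, 6, 10, 0, 5, 4]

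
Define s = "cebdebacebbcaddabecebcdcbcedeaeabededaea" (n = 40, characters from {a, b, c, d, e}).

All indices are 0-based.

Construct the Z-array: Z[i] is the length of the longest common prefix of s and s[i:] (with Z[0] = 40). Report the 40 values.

Z[0]=40
i=1: fresh scan; Z[1]=0
i=2: fresh scan; Z[2]=0
i=3: fresh scan; Z[3]=0
i=4: fresh scan; Z[4]=0
i=5: fresh scan; Z[5]=0
i=6: fresh scan; Z[6]=0
i=7: fresh scan; Z[7]=3 grow→box=[7,10)
i=8: min(r-i=2, Z[1]=0)=0; Z[8]=0
i=9: min(r-i=1, Z[2]=0)=0; Z[9]=0
i=10: fresh scan; Z[10]=0
i=11: fresh scan; Z[11]=1 grow→box=[11,12)
i=12: fresh scan; Z[12]=0
i=13: fresh scan; Z[13]=0
i=14: fresh scan; Z[14]=0
i=15: fresh scan; Z[15]=0
i=16: fresh scan; Z[16]=0
i=17: fresh scan; Z[17]=0
i=18: fresh scan; Z[18]=3 grow→box=[18,21)
i=19: min(r-i=2, Z[1]=0)=0; Z[19]=0
i=20: min(r-i=1, Z[2]=0)=0; Z[20]=0
i=21: fresh scan; Z[21]=1 grow→box=[21,22)
i=22: fresh scan; Z[22]=0
i=23: fresh scan; Z[23]=1 grow→box=[23,24)
i=24: fresh scan; Z[24]=0
i=25: fresh scan; Z[25]=2 grow→box=[25,27)
i=26: min(r-i=1, Z[1]=0)=0; Z[26]=0
i=27: fresh scan; Z[27]=0
i=28: fresh scan; Z[28]=0
i=29: fresh scan; Z[29]=0
i=30: fresh scan; Z[30]=0
i=31: fresh scan; Z[31]=0
i=32: fresh scan; Z[32]=0
i=33: fresh scan; Z[33]=0
i=34: fresh scan; Z[34]=0
i=35: fresh scan; Z[35]=0
i=36: fresh scan; Z[36]=0
i=37: fresh scan; Z[37]=0
i=38: fresh scan; Z[38]=0
i=39: fresh scan; Z[39]=0

[40, 0, 0, 0, 0, 0, 0, 3, 0, 0, 0, 1, 0, 0, 0, 0, 0, 0, 3, 0, 0, 1, 0, 1, 0, 2, 0, 0, 0, 0, 0, 0, 0, 0, 0, 0, 0, 0, 0, 0]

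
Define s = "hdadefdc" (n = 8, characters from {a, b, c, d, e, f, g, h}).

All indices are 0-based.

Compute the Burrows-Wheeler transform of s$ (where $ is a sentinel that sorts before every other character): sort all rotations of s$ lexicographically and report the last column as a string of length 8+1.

cddhfade$

rank  rotation   last
    0  $hdadefdc  c
    1  adefdc$hd  d
    2  c$hdadefd  d
    3  dadefdc$h  h
    4  dc$hdadef  f
    5  defdc$hda  a
    6  efdc$hdad  d
    7  fdc$hdade  e
    8  hdadefdc$  $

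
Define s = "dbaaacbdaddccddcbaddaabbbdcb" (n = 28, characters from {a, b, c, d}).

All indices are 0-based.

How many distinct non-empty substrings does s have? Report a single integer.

sorted suffixes:
  #0 SA[0]=2  'aaacbdaddccddcbaddaabbbdcb'
  #1 SA[1]=20  'aabbbdcb'
  #2 SA[2]=3  'aacbdaddccddcbaddaabbbdcb'
  #3 SA[3]=21  'abbbdcb'
  #4 SA[4]=4  'acbdaddccddcbaddaabbbdcb'
  #5 SA[5]=17  'addaabbbdcb'
  #6 SA[6]=8  'addccddcbaddaabbbdcb'
  #7 SA[7]=27  'b'
  #8 SA[8]=1  'baaacbdaddccddcbaddaabbbdcb'
  #9 SA[9]=16  'baddaabbbdcb'
  #10 SA[10]=22  'bbbdcb'
  #11 SA[11]=23  'bbdcb'
  #12 SA[12]=6  'bdaddccddcbaddaabbbdcb'
  #13 SA[13]=24  'bdcb'
  #14 SA[14]=26  'cb'
  #15 SA[15]=15  'cbaddaabbbdcb'
  #16 SA[16]=5  'cbdaddccddcbaddaabbbdcb'
  #17 SA[17]=11  'ccddcbaddaabbbdcb'
  #18 SA[18]=12  'cddcbaddaabbbdcb'
  #19 SA[19]=19  'daabbbdcb'
  #20 SA[20]=7  'daddccddcbaddaabbbdcb'
  #21 SA[21]=0  'dbaaacbdaddccddcbaddaabbbdcb'
  #22 SA[22]=25  'dcb'
  #23 SA[23]=14  'dcbaddaabbbdcb'
  #24 SA[24]=10  'dccddcbaddaabbbdcb'
  #25 SA[25]=18  'ddaabbbdcb'
  #26 SA[26]=13  'ddcbaddaabbbdcb'
  #27 SA[27]=9  'ddccddcbaddaabbbdcb'

SA = [2, 20, 3, 21, 4, 17, 8, 27, 1, 16, 22, 23, 6, 24, 26, 15, 5, 11, 12, 19, 7, 0, 25, 14, 10, 18, 13, 9]
i: (SA[i-1],SA[i]) lcp shared
  1: (2,20) 2 'aa'
  2: (20,3) 2 'aa'
  3: (3,21) 1 'a'
  4: (21,4) 1 'a'
  5: (4,17) 1 'a'
  6: (17,8) 3 'add'
  7: (8,27) 0 ''
  8: (27,1) 1 'b'
  9: (1,16) 2 'ba'
  10: (16,22) 1 'b'
  11: (22,23) 2 'bb'
  12: (23,6) 1 'b'
  13: (6,24) 2 'bd'
  14: (24,26) 0 ''
  15: (26,15) 2 'cb'
  16: (15,5) 2 'cb'
  17: (5,11) 1 'c'
  18: (11,12) 1 'c'
  19: (12,19) 0 ''
  20: (19,7) 2 'da'
  21: (7,0) 1 'd'
  22: (0,25) 1 'd'
  23: (25,14) 3 'dcb'
  24: (14,10) 2 'dc'
  25: (10,18) 1 'd'
  26: (18,13) 2 'dd'
  27: (13,9) 3 'ddc'

n(n+1)/2 = 28·29/2 = 406
Σ LCP = 0 + 2 + 2 + 1 + 1 + 1 + 3 + 0 + 1 + 2 + 1 + 2 + 1 + 2 + 0 + 2 + 2 + 1 + 1 + 0 + 2 + 1 + 1 + 3 + 2 + 1 + 2 + 3 = 40
distinct = 406 − 40 = 366

366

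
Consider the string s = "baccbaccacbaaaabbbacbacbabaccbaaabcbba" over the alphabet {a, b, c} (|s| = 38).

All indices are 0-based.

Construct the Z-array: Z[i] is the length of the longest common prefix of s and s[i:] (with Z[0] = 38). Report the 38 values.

Z[0]=38
i=1: fresh scan; Z[1]=0
i=2: fresh scan; Z[2]=0
i=3: fresh scan; Z[3]=0
i=4: fresh scan; Z[4]=4 grow→box=[4,8)
i=5: min(r-i=3, Z[1]=0)=0; Z[5]=0
i=6: min(r-i=2, Z[2]=0)=0; Z[6]=0
i=7: min(r-i=1, Z[3]=0)=0; Z[7]=0
i=8: fresh scan; Z[8]=0
i=9: fresh scan; Z[9]=0
i=10: fresh scan; Z[10]=2 grow→box=[10,12)
i=11: min(r-i=1, Z[1]=0)=0; Z[11]=0
i=12: fresh scan; Z[12]=0
i=13: fresh scan; Z[13]=0
i=14: fresh scan; Z[14]=0
i=15: fresh scan; Z[15]=1 grow→box=[15,16)
i=16: fresh scan; Z[16]=1 grow→box=[16,17)
i=17: fresh scan; Z[17]=3 grow→box=[17,20)
i=18: min(r-i=2, Z[1]=0)=0; Z[18]=0
i=19: min(r-i=1, Z[2]=0)=0; Z[19]=0
i=20: fresh scan; Z[20]=3 grow→box=[20,23)
i=21: min(r-i=2, Z[1]=0)=0; Z[21]=0
i=22: min(r-i=1, Z[2]=0)=0; Z[22]=0
i=23: fresh scan; Z[23]=2 grow→box=[23,25)
i=24: min(r-i=1, Z[1]=0)=0; Z[24]=0
i=25: fresh scan; Z[25]=6 grow→box=[25,31)
i=26: min(r-i=5, Z[1]=0)=0; Z[26]=0
i=27: min(r-i=4, Z[2]=0)=0; Z[27]=0
i=28: min(r-i=3, Z[3]=0)=0; Z[28]=0
i=29: min(r-i=2, Z[4]=4)=2; Z[29]=2
i=30: min(r-i=1, Z[5]=0)=0; Z[30]=0
i=31: fresh scan; Z[31]=0
i=32: fresh scan; Z[32]=0
i=33: fresh scan; Z[33]=1 grow→box=[33,34)
i=34: fresh scan; Z[34]=0
i=35: fresh scan; Z[35]=1 grow→box=[35,36)
i=36: fresh scan; Z[36]=2 grow→box=[36,38)
i=37: min(r-i=1, Z[1]=0)=0; Z[37]=0

[38, 0, 0, 0, 4, 0, 0, 0, 0, 0, 2, 0, 0, 0, 0, 1, 1, 3, 0, 0, 3, 0, 0, 2, 0, 6, 0, 0, 0, 2, 0, 0, 0, 1, 0, 1, 2, 0]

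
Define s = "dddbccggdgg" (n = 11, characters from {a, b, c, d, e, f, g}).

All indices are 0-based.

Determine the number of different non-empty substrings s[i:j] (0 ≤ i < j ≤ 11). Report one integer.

sorted suffixes:
  #0 SA[0]=3  'bccggdgg'
  #1 SA[1]=4  'ccggdgg'
  #2 SA[2]=5  'cggdgg'
  #3 SA[3]=2  'dbccggdgg'
  #4 SA[4]=1  'ddbccggdgg'
  #5 SA[5]=0  'dddbccggdgg'
  #6 SA[6]=8  'dgg'
  #7 SA[7]=10  'g'
  #8 SA[8]=7  'gdgg'
  #9 SA[9]=9  'gg'
  #10 SA[10]=6  'ggdgg'

SA = [3, 4, 5, 2, 1, 0, 8, 10, 7, 9, 6]
[i] adj suffixes → lcp
  [1] 3/4 → 0 ('')
  [2] 4/5 → 1 ('c')
  [3] 5/2 → 0 ('')
  [4] 2/1 → 1 ('d')
  [5] 1/0 → 2 ('dd')
  [6] 0/8 → 1 ('d')
  [7] 8/10 → 0 ('')
  [8] 10/7 → 1 ('g')
  [9] 7/9 → 1 ('g')
  [10] 9/6 → 2 ('gg')

n(n+1)/2 = 11·12/2 = 66
Σ LCP = 0 + 0 + 1 + 0 + 1 + 2 + 1 + 0 + 1 + 1 + 2 = 9
distinct = 66 − 9 = 57

57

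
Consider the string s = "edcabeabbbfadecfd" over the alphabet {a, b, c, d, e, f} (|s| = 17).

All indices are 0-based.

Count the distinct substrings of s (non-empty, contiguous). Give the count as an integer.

rank | idx | suffix
   0 |   6 | abbbfadecfd
   1 |   3 | abeabbbfadecfd
   2 |  11 | adecfd
   3 |   7 | bbbfadecfd
   4 |   8 | bbfadecfd
   5 |   4 | beabbbfadecfd
   6 |   9 | bfadecfd
   7 |   2 | cabeabbbfadecfd
   8 |  14 | cfd
   9 |  16 | d
  10 |   1 | dcabeabbbfadecfd
  11 |  12 | decfd
  12 |   5 | eabbbfadecfd
  13 |  13 | ecfd
  14 |   0 | edcabeabbbfadecfd
  15 |  10 | fadecfd
  16 |  15 | fd

SA = [6, 3, 11, 7, 8, 4, 9, 2, 14, 16, 1, 12, 5, 13, 0, 10, 15]
i: (SA[i-1],SA[i]) lcp shared
  1: (6,3) 2 'ab'
  2: (3,11) 1 'a'
  3: (11,7) 0 ''
  4: (7,8) 2 'bb'
  5: (8,4) 1 'b'
  6: (4,9) 1 'b'
  7: (9,2) 0 ''
  8: (2,14) 1 'c'
  9: (14,16) 0 ''
  10: (16,1) 1 'd'
  11: (1,12) 1 'd'
  12: (12,5) 0 ''
  13: (5,13) 1 'e'
  14: (13,0) 1 'e'
  15: (0,10) 0 ''
  16: (10,15) 1 'f'

n(n+1)/2 = 17·18/2 = 153
Σ LCP = 0 + 2 + 1 + 0 + 2 + 1 + 1 + 0 + 1 + 0 + 1 + 1 + 0 + 1 + 1 + 0 + 1 = 13
distinct = 153 − 13 = 140

140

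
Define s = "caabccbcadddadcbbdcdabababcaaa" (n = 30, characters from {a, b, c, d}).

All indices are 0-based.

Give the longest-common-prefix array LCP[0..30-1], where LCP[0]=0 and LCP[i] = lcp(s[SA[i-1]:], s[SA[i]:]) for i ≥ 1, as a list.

sorted suffixes:
  #0 SA[0]=29  'a'
  #1 SA[1]=28  'aa'
  #2 SA[2]=27  'aaa'
  #3 SA[3]=1  'aabccbcadddadcbbdcdabababcaaa'
  #4 SA[4]=20  'abababcaaa'
  #5 SA[5]=22  'ababcaaa'
  #6 SA[6]=24  'abcaaa'
  #7 SA[7]=2  'abccbcadddadcbbdcdabababcaaa'
  #8 SA[8]=12  'adcbbdcdabababcaaa'
  #9 SA[9]=8  'adddadcbbdcdabababcaaa'
  #10 SA[10]=21  'bababcaaa'
  #11 SA[11]=23  'babcaaa'
  #12 SA[12]=15  'bbdcdabababcaaa'
  #13 SA[13]=25  'bcaaa'
  #14 SA[14]=6  'bcadddadcbbdcdabababcaaa'
  #15 SA[15]=3  'bccbcadddadcbbdcdabababcaaa'
  #16 SA[16]=16  'bdcdabababcaaa'
  #17 SA[17]=26  'caaa'
  #18 SA[18]=0  'caabccbcadddadcbbdcdabababcaaa'
  #19 SA[19]=7  'cadddadcbbdcdabababcaaa'
  #20 SA[20]=14  'cbbdcdabababcaaa'
  #21 SA[21]=5  'cbcadddadcbbdcdabababcaaa'
  #22 SA[22]=4  'ccbcadddadcbbdcdabababcaaa'
  #23 SA[23]=18  'cdabababcaaa'
  #24 SA[24]=19  'dabababcaaa'
  #25 SA[25]=11  'dadcbbdcdabababcaaa'
  #26 SA[26]=13  'dcbbdcdabababcaaa'
  #27 SA[27]=17  'dcdabababcaaa'
  #28 SA[28]=10  'ddadcbbdcdabababcaaa'
  #29 SA[29]=9  'dddadcbbdcdabababcaaa'

SA = [29, 28, 27, 1, 20, 22, 24, 2, 12, 8, 21, 23, 15, 25, 6, 3, 16, 26, 0, 7, 14, 5, 4, 18, 19, 11, 13, 17, 10, 9]
[i] adj suffixes → lcp
  [1] 29/28 → 1 ('a')
  [2] 28/27 → 2 ('aa')
  [3] 27/1 → 2 ('aa')
  [4] 1/20 → 1 ('a')
  [5] 20/22 → 4 ('abab')
  [6] 22/24 → 2 ('ab')
  [7] 24/2 → 3 ('abc')
  [8] 2/12 → 1 ('a')
  [9] 12/8 → 2 ('ad')
  [10] 8/21 → 0 ('')
  [11] 21/23 → 3 ('bab')
  [12] 23/15 → 1 ('b')
  [13] 15/25 → 1 ('b')
  [14] 25/6 → 3 ('bca')
  [15] 6/3 → 2 ('bc')
  [16] 3/16 → 1 ('b')
  [17] 16/26 → 0 ('')
  [18] 26/0 → 3 ('caa')
  [19] 0/7 → 2 ('ca')
  [20] 7/14 → 1 ('c')
  [21] 14/5 → 2 ('cb')
  [22] 5/4 → 1 ('c')
  [23] 4/18 → 1 ('c')
  [24] 18/19 → 0 ('')
  [25] 19/11 → 2 ('da')
  [26] 11/13 → 1 ('d')
  [27] 13/17 → 2 ('dc')
  [28] 17/10 → 1 ('d')
  [29] 10/9 → 2 ('dd')

[0, 1, 2, 2, 1, 4, 2, 3, 1, 2, 0, 3, 1, 1, 3, 2, 1, 0, 3, 2, 1, 2, 1, 1, 0, 2, 1, 2, 1, 2]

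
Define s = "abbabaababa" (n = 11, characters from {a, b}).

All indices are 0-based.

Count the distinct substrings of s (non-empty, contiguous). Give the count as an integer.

47

rank | idx | suffix
   0 |  10 | a
   1 |   5 | aababa
   2 |   8 | aba
   3 |   3 | abaababa
   4 |   6 | ababa
   5 |   0 | abbabaababa
   6 |   9 | ba
   7 |   4 | baababa
   8 |   7 | baba
   9 |   2 | babaababa
  10 |   1 | bbabaababa

SA = [10, 5, 8, 3, 6, 0, 9, 4, 7, 2, 1]
i: (SA[i-1],SA[i]) lcp shared
  1: (10,5) 1 'a'
  2: (5,8) 1 'a'
  3: (8,3) 3 'aba'
  4: (3,6) 3 'aba'
  5: (6,0) 2 'ab'
  6: (0,9) 0 ''
  7: (9,4) 2 'ba'
  8: (4,7) 2 'ba'
  9: (7,2) 4 'baba'
  10: (2,1) 1 'b'

n(n+1)/2 = 11·12/2 = 66
Σ LCP = 0 + 1 + 1 + 3 + 3 + 2 + 0 + 2 + 2 + 4 + 1 = 19
distinct = 66 − 19 = 47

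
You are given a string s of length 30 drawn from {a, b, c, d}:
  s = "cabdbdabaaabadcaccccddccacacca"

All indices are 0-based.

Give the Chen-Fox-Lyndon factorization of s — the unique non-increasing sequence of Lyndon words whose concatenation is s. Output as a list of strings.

emit factor 1: 'c' (i=0, period=1)
emit factor 2: 'abdbd' (i=1, period=5)
emit factor 3: 'ab' (i=6, period=2)
emit factor 4: 'aaabadcaccccddccacacc' (i=8, period=21)
emit factor 5: 'a' (i=29, period=1)

["c", "abdbd", "ab", "aaabadcaccccddccacacc", "a"]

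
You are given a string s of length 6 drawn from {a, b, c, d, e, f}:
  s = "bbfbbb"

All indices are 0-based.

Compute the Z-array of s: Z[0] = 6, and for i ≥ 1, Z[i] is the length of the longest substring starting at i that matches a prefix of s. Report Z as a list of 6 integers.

Z[0]=6
i=1: i≥r, start 0; Z[1]=1 grow→box=[1,2)
i=2: i≥r, start 0; Z[2]=0
i=3: i≥r, start 0; Z[3]=2 grow→box=[3,5)
i=4: min(r-i=1, Z[1]=1)=1; Z[4]=2 grow→box=[4,6)
i=5: min(r-i=1, Z[1]=1)=1; Z[5]=1

[6, 1, 0, 2, 2, 1]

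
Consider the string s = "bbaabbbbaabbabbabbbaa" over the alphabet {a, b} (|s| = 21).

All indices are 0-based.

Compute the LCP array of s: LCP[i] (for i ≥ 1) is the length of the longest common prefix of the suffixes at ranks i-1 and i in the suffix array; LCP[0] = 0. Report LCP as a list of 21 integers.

rank | idx | suffix
   0 |  20 | a
   1 |  19 | aa
   2 |   8 | aabbabbabbbaa
   3 |   2 | aabbbbaabbabbabbbaa
   4 |   9 | abbabbabbbaa
   5 |  12 | abbabbbaa
   6 |  15 | abbbaa
   7 |   3 | abbbbaabbabbabbbaa
   8 |  18 | baa
   9 |   7 | baabbabbabbbaa
  10 |   1 | baabbbbaabbabbabbbaa
  11 |  11 | babbabbbaa
  12 |  14 | babbbaa
  13 |  17 | bbaa
  14 |   6 | bbaabbabbabbbaa
  15 |   0 | bbaabbbbaabbabbabbbaa
  16 |  10 | bbabbabbbaa
  17 |  13 | bbabbbaa
  18 |  16 | bbbaa
  19 |   5 | bbbaabbabbabbbaa
  20 |   4 | bbbbaabbabbabbbaa

SA = [20, 19, 8, 2, 9, 12, 15, 3, 18, 7, 1, 11, 14, 17, 6, 0, 10, 13, 16, 5, 4]
i: (SA[i-1],SA[i]) lcp shared
  1: (20,19) 1 'a'
  2: (19,8) 2 'aa'
  3: (8,2) 4 'aabb'
  4: (2,9) 1 'a'
  5: (9,12) 6 'abbabb'
  6: (12,15) 3 'abb'
  7: (15,3) 4 'abbb'
  8: (3,18) 0 ''
  9: (18,7) 3 'baa'
  10: (7,1) 5 'baabb'
  11: (1,11) 2 'ba'
  12: (11,14) 4 'babb'
  13: (14,17) 1 'b'
  14: (17,6) 4 'bbaa'
  15: (6,0) 6 'bbaabb'
  16: (0,10) 3 'bba'
  17: (10,13) 5 'bbabb'
  18: (13,16) 2 'bb'
  19: (16,5) 5 'bbbaa'
  20: (5,4) 3 'bbb'

[0, 1, 2, 4, 1, 6, 3, 4, 0, 3, 5, 2, 4, 1, 4, 6, 3, 5, 2, 5, 3]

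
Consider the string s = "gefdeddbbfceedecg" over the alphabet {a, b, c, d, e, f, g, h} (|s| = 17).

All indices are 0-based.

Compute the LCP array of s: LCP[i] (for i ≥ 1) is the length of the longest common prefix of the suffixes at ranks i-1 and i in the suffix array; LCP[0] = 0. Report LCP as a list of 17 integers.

[0, 1, 0, 1, 0, 1, 1, 2, 0, 1, 2, 1, 1, 0, 1, 0, 1]

rank | idx | suffix
   0 |   7 | bbfceedecg
   1 |   8 | bfceedecg
   2 |  10 | ceedecg
   3 |  15 | cg
   4 |   6 | dbbfceedecg
   5 |   5 | ddbbfceedecg
   6 |  13 | decg
   7 |   3 | deddbbfceedecg
   8 |  14 | ecg
   9 |   4 | eddbbfceedecg
  10 |  12 | edecg
  11 |  11 | eedecg
  12 |   1 | efdeddbbfceedecg
  13 |   9 | fceedecg
  14 |   2 | fdeddbbfceedecg
  15 |  16 | g
  16 |   0 | gefdeddbbfceedecg

SA = [7, 8, 10, 15, 6, 5, 13, 3, 14, 4, 12, 11, 1, 9, 2, 16, 0]
rank  pair      lcp
   1  s[7:],s[8:]  1  'b'
   2  s[8:],s[10:]  0  ''
   3  s[10:],s[15:]  1  'c'
   4  s[15:],s[6:]  0  ''
   5  s[6:],s[5:]  1  'd'
   6  s[5:],s[13:]  1  'd'
   7  s[13:],s[3:]  2  'de'
   8  s[3:],s[14:]  0  ''
   9  s[14:],s[4:]  1  'e'
  10  s[4:],s[12:]  2  'ed'
  11  s[12:],s[11:]  1  'e'
  12  s[11:],s[1:]  1  'e'
  13  s[1:],s[9:]  0  ''
  14  s[9:],s[2:]  1  'f'
  15  s[2:],s[16:]  0  ''
  16  s[16:],s[0:]  1  'g'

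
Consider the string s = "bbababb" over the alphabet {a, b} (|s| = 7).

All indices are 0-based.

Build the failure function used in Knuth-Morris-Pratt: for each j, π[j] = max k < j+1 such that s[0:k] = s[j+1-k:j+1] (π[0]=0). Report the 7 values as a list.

[0, 1, 0, 1, 0, 1, 2]

π[0] = 0
j=1 s[j]='b': π[1]=1 (border 'b')
j=2 s[j]='a': k: 1→0; π[2]=0 (border '')
j=3 s[j]='b': π[3]=1 (border 'b')
j=4 s[j]='a': k: 1→0; π[4]=0 (border '')
j=5 s[j]='b': π[5]=1 (border 'b')
j=6 s[j]='b': π[6]=2 (border 'bb')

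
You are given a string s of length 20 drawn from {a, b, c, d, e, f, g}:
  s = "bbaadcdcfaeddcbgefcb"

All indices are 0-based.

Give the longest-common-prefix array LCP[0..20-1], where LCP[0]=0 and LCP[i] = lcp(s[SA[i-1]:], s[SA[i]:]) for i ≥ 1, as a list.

[0, 1, 1, 0, 1, 1, 1, 0, 2, 1, 1, 0, 2, 2, 1, 0, 1, 0, 1, 0]

rank→(start, suffix):
  0 → (2, 'aadcdcfaeddcbgefcb')
  1 → (3, 'adcdcfaeddcbgefcb')
  2 → (9, 'aeddcbgefcb')
  3 → (19, 'b')
  4 → (1, 'baadcdcfaeddcbgefcb')
  5 → (0, 'bbaadcdcfaeddcbgefcb')
  6 → (14, 'bgefcb')
  7 → (18, 'cb')
  8 → (13, 'cbgefcb')
  9 → (5, 'cdcfaeddcbgefcb')
  10 → (7, 'cfaeddcbgefcb')
  11 → (12, 'dcbgefcb')
  12 → (4, 'dcdcfaeddcbgefcb')
  13 → (6, 'dcfaeddcbgefcb')
  14 → (11, 'ddcbgefcb')
  15 → (10, 'eddcbgefcb')
  16 → (16, 'efcb')
  17 → (8, 'faeddcbgefcb')
  18 → (17, 'fcb')
  19 → (15, 'gefcb')

SA = [2, 3, 9, 19, 1, 0, 14, 18, 13, 5, 7, 12, 4, 6, 11, 10, 16, 8, 17, 15]
[i] adj suffixes → lcp
  [1] 2/3 → 1 ('a')
  [2] 3/9 → 1 ('a')
  [3] 9/19 → 0 ('')
  [4] 19/1 → 1 ('b')
  [5] 1/0 → 1 ('b')
  [6] 0/14 → 1 ('b')
  [7] 14/18 → 0 ('')
  [8] 18/13 → 2 ('cb')
  [9] 13/5 → 1 ('c')
  [10] 5/7 → 1 ('c')
  [11] 7/12 → 0 ('')
  [12] 12/4 → 2 ('dc')
  [13] 4/6 → 2 ('dc')
  [14] 6/11 → 1 ('d')
  [15] 11/10 → 0 ('')
  [16] 10/16 → 1 ('e')
  [17] 16/8 → 0 ('')
  [18] 8/17 → 1 ('f')
  [19] 17/15 → 0 ('')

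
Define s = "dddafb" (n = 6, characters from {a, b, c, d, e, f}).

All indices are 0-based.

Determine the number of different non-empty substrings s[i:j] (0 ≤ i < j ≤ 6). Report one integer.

18

rank | idx | suffix
   0 |   3 | afb
   1 |   5 | b
   2 |   2 | dafb
   3 |   1 | ddafb
   4 |   0 | dddafb
   5 |   4 | fb

SA = [3, 5, 2, 1, 0, 4]
rank  pair      lcp
   1  s[3:],s[5:]  0  ''
   2  s[5:],s[2:]  0  ''
   3  s[2:],s[1:]  1  'd'
   4  s[1:],s[0:]  2  'dd'
   5  s[0:],s[4:]  0  ''

n(n+1)/2 = 6·7/2 = 21
Σ LCP = 0 + 0 + 0 + 1 + 2 + 0 = 3
distinct = 21 − 3 = 18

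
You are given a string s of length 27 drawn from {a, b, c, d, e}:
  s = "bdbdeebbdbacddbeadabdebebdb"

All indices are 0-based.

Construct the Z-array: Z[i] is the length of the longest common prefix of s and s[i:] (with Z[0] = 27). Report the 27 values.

Z[0]=27
i=1: fresh scan; Z[1]=0
i=2: fresh scan; Z[2]=2 grow→box=[2,4)
i=3: min(r-i=1, Z[1]=0)=0; Z[3]=0
i=4: fresh scan; Z[4]=0
i=5: fresh scan; Z[5]=0
i=6: fresh scan; Z[6]=1 grow→box=[6,7)
i=7: fresh scan; Z[7]=3 grow→box=[7,10)
i=8: min(r-i=2, Z[1]=0)=0; Z[8]=0
i=9: min(r-i=1, Z[2]=2)=1; Z[9]=1
i=10: fresh scan; Z[10]=0
i=11: fresh scan; Z[11]=0
i=12: fresh scan; Z[12]=0
i=13: fresh scan; Z[13]=0
i=14: fresh scan; Z[14]=1 grow→box=[14,15)
i=15: fresh scan; Z[15]=0
i=16: fresh scan; Z[16]=0
i=17: fresh scan; Z[17]=0
i=18: fresh scan; Z[18]=0
i=19: fresh scan; Z[19]=2 grow→box=[19,21)
i=20: min(r-i=1, Z[1]=0)=0; Z[20]=0
i=21: fresh scan; Z[21]=0
i=22: fresh scan; Z[22]=1 grow→box=[22,23)
i=23: fresh scan; Z[23]=0
i=24: fresh scan; Z[24]=3 grow→box=[24,27)
i=25: min(r-i=2, Z[1]=0)=0; Z[25]=0
i=26: min(r-i=1, Z[2]=2)=1; Z[26]=1

[27, 0, 2, 0, 0, 0, 1, 3, 0, 1, 0, 0, 0, 0, 1, 0, 0, 0, 0, 2, 0, 0, 1, 0, 3, 0, 1]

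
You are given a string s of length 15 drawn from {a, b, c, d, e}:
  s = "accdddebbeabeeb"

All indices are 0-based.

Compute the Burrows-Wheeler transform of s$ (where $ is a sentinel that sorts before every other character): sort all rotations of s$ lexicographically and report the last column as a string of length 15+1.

rank  rotation          last
    0  $accdddebbeabeeb  b
    1  abeeb$accdddebbe  e
    2  accdddebbeabeeb$  $
    3  b$accdddebbeabee  e
    4  bbeabeeb$accddde  e
    5  beabeeb$accdddeb  b
    6  beeb$accdddebbea  a
    7  ccdddebbeabeeb$a  a
    8  cdddebbeabeeb$ac  c
    9  dddebbeabeeb$acc  c
   10  ddebbeabeeb$accd  d
   11  debbeabeeb$accdd  d
   12  eabeeb$accdddebb  b
   13  eb$accdddebbeabe  e
   14  ebbeabeeb$accddd  d
   15  eeb$accdddebbeab  b

be$eebaaccddbedb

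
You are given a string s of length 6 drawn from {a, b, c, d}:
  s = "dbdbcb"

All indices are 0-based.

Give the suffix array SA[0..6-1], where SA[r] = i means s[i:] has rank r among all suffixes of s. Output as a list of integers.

[5, 3, 1, 4, 2, 0]

rank→(start, suffix):
  0 → (5, 'b')
  1 → (3, 'bcb')
  2 → (1, 'bdbcb')
  3 → (4, 'cb')
  4 → (2, 'dbcb')
  5 → (0, 'dbdbcb')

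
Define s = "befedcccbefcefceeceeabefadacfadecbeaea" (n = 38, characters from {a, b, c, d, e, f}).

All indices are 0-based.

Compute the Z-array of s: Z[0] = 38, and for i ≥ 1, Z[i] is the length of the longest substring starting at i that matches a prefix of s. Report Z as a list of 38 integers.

Z[0]=38
i=1: fresh scan; Z[1]=0
i=2: fresh scan; Z[2]=0
i=3: fresh scan; Z[3]=0
i=4: fresh scan; Z[4]=0
i=5: fresh scan; Z[5]=0
i=6: fresh scan; Z[6]=0
i=7: fresh scan; Z[7]=0
i=8: fresh scan; Z[8]=3 scan→box=[8,11)
i=9: min(r-i=2, Z[1]=0)=0; Z[9]=0
i=10: min(r-i=1, Z[2]=0)=0; Z[10]=0
i=11: fresh scan; Z[11]=0
i=12: fresh scan; Z[12]=0
i=13: fresh scan; Z[13]=0
i=14: fresh scan; Z[14]=0
i=15: fresh scan; Z[15]=0
i=16: fresh scan; Z[16]=0
i=17: fresh scan; Z[17]=0
i=18: fresh scan; Z[18]=0
i=19: fresh scan; Z[19]=0
i=20: fresh scan; Z[20]=0
i=21: fresh scan; Z[21]=3 scan→box=[21,24)
i=22: min(r-i=2, Z[1]=0)=0; Z[22]=0
i=23: min(r-i=1, Z[2]=0)=0; Z[23]=0
i=24: fresh scan; Z[24]=0
i=25: fresh scan; Z[25]=0
i=26: fresh scan; Z[26]=0
i=27: fresh scan; Z[27]=0
i=28: fresh scan; Z[28]=0
i=29: fresh scan; Z[29]=0
i=30: fresh scan; Z[30]=0
i=31: fresh scan; Z[31]=0
i=32: fresh scan; Z[32]=0
i=33: fresh scan; Z[33]=2 scan→box=[33,35)
i=34: min(r-i=1, Z[1]=0)=0; Z[34]=0
i=35: fresh scan; Z[35]=0
i=36: fresh scan; Z[36]=0
i=37: fresh scan; Z[37]=0

[38, 0, 0, 0, 0, 0, 0, 0, 3, 0, 0, 0, 0, 0, 0, 0, 0, 0, 0, 0, 0, 3, 0, 0, 0, 0, 0, 0, 0, 0, 0, 0, 0, 2, 0, 0, 0, 0]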